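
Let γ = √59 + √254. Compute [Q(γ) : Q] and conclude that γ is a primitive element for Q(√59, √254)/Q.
[Q(γ) : Q] = 4 (equivalently, Q(γ) = Q(√59, √254))

Obviously Q(γ) ⊆ Q(√59, √254), and [Q(√59, √254):Q] = 4 (since 59, 254 are distinct squarefree integers > 1 with 14986 not a perfect square). To show equality we compute the minimal polynomial of γ. From γ = √59 + √254: γ^2 = 59 + 2√(14986) + 254 = 313 + 2√(14986), so γ^2 - 313 = 2√(14986); squaring, (γ^2 - 313)^2 = 4·14986, i.e. γ^4 - 626γ^2 + 97969 - 59944 = 0, i.e. γ^4 - 626γ^2 + 38025 = 0. So γ is a root of x^4 - 626x^2 + 38025. This polynomial is irreducible over Q: it has no rational root (each ±√59 ± √254 is irrational), and any factorization into two quadratics over Q would force √(14986) ∈ Q (pairing opposite roots) or √59, √254 ∈ Q (other pairings), all impossible. Hence [Q(γ):Q] = 4 = [Q(√59, √254):Q], so Q(γ) = Q(√59, √254).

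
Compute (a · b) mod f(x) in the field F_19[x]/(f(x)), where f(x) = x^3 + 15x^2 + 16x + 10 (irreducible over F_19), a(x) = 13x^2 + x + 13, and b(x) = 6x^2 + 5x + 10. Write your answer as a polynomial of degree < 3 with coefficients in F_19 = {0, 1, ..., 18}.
a · b ≡ 3x^2 + 7x + 5 (mod f(x))

Multiply in F_19[x]: a(x)·b(x) = (13x^2 + x + 13)·(6x^2 + 5x + 10) = 2x^4 + 14x^3 + 4x^2 + 18x + 16. This has degree ≥ 3, so divide by f(x) over F_19: 2x^4 + 14x^3 + 4x^2 + 18x + 16 = (2x + 3)·(x^3 + 15x^2 + 16x + 10) + (3x^2 + 7x + 5). Hence a·b ≡ 3x^2 + 7x + 5 (mod f). (F_19[x]/(f) is a field with 19^3 = 6859 elements since f is irreducible of degree 3.)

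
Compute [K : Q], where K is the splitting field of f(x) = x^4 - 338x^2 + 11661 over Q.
[K : Q] = 4

Solving the quadratic in x^2: x^2 = (338 ± √(338^2 - 4·11661))/2 = (338 ± √67600)/2 = (338 ± 260)/2, giving x^2 = 299 or x^2 = 39. So f(x) = (x^2 - 299)(x^2 - 39) and the roots of f are ±√299, ±√39. Hence the splitting field is K = Q(√299, √39). Since 299 and 39 are distinct squarefree integers > 1, their product 11661 is not a perfect square, so √39 ∉ Q(√299). By the tower law [K:Q] = [Q(√299,√39):Q(√299)] · [Q(√299):Q] = 2 · 2 = 4.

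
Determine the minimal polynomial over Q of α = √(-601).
m_α(x) = x^2 + 601

α satisfies α^2 + 601 = 0, so x^2 + 601 annihilates α. Since d = -601 is squarefree and ≠ 1, it is not a perfect square in Q, so x^2 + 601 has no rational root and is therefore irreducible over Q (a degree-2 polynomial over a field is irreducible iff it has no root). Hence m_α(x) = x^2 + 601.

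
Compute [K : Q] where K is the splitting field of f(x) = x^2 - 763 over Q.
[K : Q] = 2

f(x) = x^2 - 763 factors as (x - √763)(x + √763). The splitting field is K = Q(√763). Since 763 is squarefree and > 1, it is not a perfect square, so x^2 - 763 is irreducible over Q and [Q(√763) : Q] = 2. Hence [K : Q] = 2.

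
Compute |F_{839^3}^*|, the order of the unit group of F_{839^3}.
|F_{839^3}^*| = 590589718

F_{839^3} has 839^3 = 590589719 elements; its multiplicative group consists of all nonzero elements, so |F_{839^3}^*| = 590589719 - 1 = 590589718. (It is cyclic since any finite subgroup of the multiplicative group of a field is cyclic.)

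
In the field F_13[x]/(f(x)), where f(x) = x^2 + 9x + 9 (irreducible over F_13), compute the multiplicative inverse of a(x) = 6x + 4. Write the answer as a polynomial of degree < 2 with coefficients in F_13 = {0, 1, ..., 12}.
a(x)^(-1) ≡ x + 4 (mod f(x))

Since f is irreducible over F_13, F_13[x]/(f) is a field and a(x) ≠ 0 has an inverse. Apply the extended Euclidean algorithm to f(x) and a(x) in F_13[x]: f(x) = (11x + 5)·a(x) + (2). The last nonzero remainder is the constant 2 = gcd(f, a) in F_13. Back-substituting through the division chain expresses 2 = s(x)·a(x) + t(x)·f(x) with s(x) ≡ 2x + 8 (mod f), so (2x + 8)·a(x) ≡ 2 (mod f). Multiplying by 2^(-1) ≡ 7 in F_13 gives a(x)^(-1) ≡ 7·(2x + 8) ≡ x + 4 (mod f). Check: (6x + 4)·(x + 4) = 6x^2 + 2x + 3 ≡ 1 (mod x^2 + 9x + 9).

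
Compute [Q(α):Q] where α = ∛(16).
[Q(α):Q] = 3

The minimal polynomial of α is x^3 - 16, irreducible over Q since 16 is not a perfect cube (so x^3 - 16 has no rational root). Hence [Q(α):Q] = deg(m_α) = 3.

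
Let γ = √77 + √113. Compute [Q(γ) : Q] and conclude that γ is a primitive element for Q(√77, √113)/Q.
[Q(γ) : Q] = 4 (equivalently, Q(γ) = Q(√77, √113))

Obviously Q(γ) ⊆ Q(√77, √113), and [Q(√77, √113):Q] = 4 (since 77, 113 are distinct squarefree integers > 1 with 8701 not a perfect square). To show equality we compute the minimal polynomial of γ. From γ = √77 + √113: γ^2 = 77 + 2√(8701) + 113 = 190 + 2√(8701), so γ^2 - 190 = 2√(8701); squaring, (γ^2 - 190)^2 = 4·8701, i.e. γ^4 - 380γ^2 + 36100 - 34804 = 0, i.e. γ^4 - 380γ^2 + 1296 = 0. So γ is a root of x^4 - 380x^2 + 1296. This polynomial is irreducible over Q: it has no rational root (each ±√77 ± √113 is irrational), and any factorization into two quadratics over Q would force √(8701) ∈ Q (pairing opposite roots) or √77, √113 ∈ Q (other pairings), all impossible. Hence [Q(γ):Q] = 4 = [Q(√77, √113):Q], so Q(γ) = Q(√77, √113).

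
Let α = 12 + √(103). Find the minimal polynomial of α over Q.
m_α(x) = x^2 - 24x + 41

From α - 12 = √(103), squaring gives (α - 12)^2 = 103, i.e. α^2 - 24α + 144 = 103, so α^2 - 24α + 41 = 0. The discriminant of x^2 - 24x + 41 is (-24)^2 - 4·(41) = 576 - 164 = 412, and 4·(103) is not a perfect square in Q since 103 is squarefree and ≠ 1. Hence x^2 - 24x + 41 is irreducible over Q and is the minimal polynomial of α.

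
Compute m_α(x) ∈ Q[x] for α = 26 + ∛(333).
m_α(x) = x^3 - 78x^2 + 2028x - 17909

Set β = α - 26 = ∛(333), so β^3 = 333. Then (α - 26)^3 - 333 = 0, i.e. α is a root of g(x) = (x - 26)^3 - 333 = x^3 - 78x^2 + 2028x - 17909. Since g(x) = h(x - 26) where h(x) = x^3 - 333, and h is irreducible over Q (because 333 is not a perfect cube, so h has no rational root, and a monic cubic with no rational root is irreducible), g is also irreducible (irreducibility is preserved under the substitution x → x - 26). Hence m_α(x) = x^3 - 78x^2 + 2028x - 17909.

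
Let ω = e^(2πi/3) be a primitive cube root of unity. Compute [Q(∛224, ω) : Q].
[Q(∛224, ω) : Q] = 6

[Q(∛224):Q] = 3 (min poly x^3 - 224, irreducible since 224 is not a perfect cube). [Q(ω):Q] = 2 (min poly x^2 + x + 1). Since Q(∛224) ⊂ R and ω ∉ R, we have ω ∉ Q(∛224), so x^2 + x + 1 remains irreducible over Q(∛224) and [Q(∛224, ω) : Q(∛224)] = 2. By the tower law, [Q(∛224, ω) : Q] = 3 · 2 = 6. (In fact Q(∛224, ω) is the splitting field of x^3 - 224 over Q.)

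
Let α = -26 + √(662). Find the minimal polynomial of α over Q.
m_α(x) = x^2 + 52x + 14

From α + 26 = √(662), squaring gives (α + 26)^2 = 662, i.e. α^2 + 52α + 676 = 662, so α^2 + 52α + 14 = 0. The discriminant of x^2 + 52x + 14 is (52)^2 - 4·(14) = 2704 - 56 = 2648, and 4·(662) is not a perfect square in Q since 662 is squarefree and ≠ 1. Hence x^2 + 52x + 14 is irreducible over Q and is the minimal polynomial of α.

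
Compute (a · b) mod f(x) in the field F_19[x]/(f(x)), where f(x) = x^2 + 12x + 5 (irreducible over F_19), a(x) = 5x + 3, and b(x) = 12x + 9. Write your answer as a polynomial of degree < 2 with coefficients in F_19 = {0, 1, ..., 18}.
a · b ≡ 7x + 12 (mod f(x))

Multiply in F_19[x]: a(x)·b(x) = (5x + 3)·(12x + 9) = 3x^2 + 5x + 8. This has degree ≥ 2, so divide by f(x) over F_19: 3x^2 + 5x + 8 = (3)·(x^2 + 12x + 5) + (7x + 12). Hence a·b ≡ 7x + 12 (mod f). (F_19[x]/(f) is a field with 19^2 = 361 elements since f is irreducible of degree 2.)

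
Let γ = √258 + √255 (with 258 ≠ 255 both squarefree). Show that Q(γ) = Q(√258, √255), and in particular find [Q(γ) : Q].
[Q(γ) : Q] = 4 (equivalently, Q(γ) = Q(√258, √255))

Obviously Q(γ) ⊆ Q(√258, √255), and [Q(√258, √255):Q] = 4 (since 258, 255 are distinct squarefree integers > 1 with 65790 not a perfect square). To show equality we compute the minimal polynomial of γ. From γ = √258 + √255: γ^2 = 258 + 2√(65790) + 255 = 513 + 2√(65790), so γ^2 - 513 = 2√(65790); squaring, (γ^2 - 513)^2 = 4·65790, i.e. γ^4 - 1026γ^2 + 263169 - 263160 = 0, i.e. γ^4 - 1026γ^2 + 9 = 0. So γ is a root of x^4 - 1026x^2 + 9. This polynomial is irreducible over Q: it has no rational root (each ±√258 ± √255 is irrational), and any factorization into two quadratics over Q would force √(65790) ∈ Q (pairing opposite roots) or √258, √255 ∈ Q (other pairings), all impossible. Hence [Q(γ):Q] = 4 = [Q(√258, √255):Q], so Q(γ) = Q(√258, √255).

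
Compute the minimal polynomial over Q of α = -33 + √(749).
m_α(x) = x^2 + 66x + 340

From α + 33 = √(749), squaring gives (α + 33)^2 = 749, i.e. α^2 + 66α + 1089 = 749, so α^2 + 66α + 340 = 0. The discriminant of x^2 + 66x + 340 is (66)^2 - 4·(340) = 4356 - 1360 = 2996, and 4·(749) is not a perfect square in Q since 749 is squarefree and ≠ 1. Hence x^2 + 66x + 340 is irreducible over Q and is the minimal polynomial of α.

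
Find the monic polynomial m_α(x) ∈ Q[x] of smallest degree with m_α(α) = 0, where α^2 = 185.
m_α(x) = x^2 - 185

α satisfies α^2 - 185 = 0, so x^2 - 185 annihilates α. Since d = 185 is squarefree and ≠ 1, it is not a perfect square in Q, so x^2 - 185 has no rational root and is therefore irreducible over Q (a degree-2 polynomial over a field is irreducible iff it has no root). Hence m_α(x) = x^2 - 185.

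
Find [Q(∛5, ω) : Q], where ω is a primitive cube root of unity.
[Q(∛5, ω) : Q] = 6

[Q(∛5):Q] = 3 (min poly x^3 - 5, irreducible since 5 is not a perfect cube). [Q(ω):Q] = 2 (min poly x^2 + x + 1). Since Q(∛5) ⊂ R and ω ∉ R, we have ω ∉ Q(∛5), so x^2 + x + 1 remains irreducible over Q(∛5) and [Q(∛5, ω) : Q(∛5)] = 2. By the tower law, [Q(∛5, ω) : Q] = 3 · 2 = 6. (In fact Q(∛5, ω) is the splitting field of x^3 - 5 over Q.)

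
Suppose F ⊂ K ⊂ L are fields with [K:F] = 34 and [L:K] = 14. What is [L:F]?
[L:F] = 476

The tower law says that for any tower of field extensions F ⊂ K ⊂ L with finite degrees, [L:F] = [L:K] · [K:F]. Here this gives [L:F] = 14 · 34 = 476.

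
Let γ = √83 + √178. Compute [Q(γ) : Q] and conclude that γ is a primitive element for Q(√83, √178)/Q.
[Q(γ) : Q] = 4 (equivalently, Q(γ) = Q(√83, √178))

Obviously Q(γ) ⊆ Q(√83, √178), and [Q(√83, √178):Q] = 4 (since 83, 178 are distinct squarefree integers > 1 with 14774 not a perfect square). To show equality we compute the minimal polynomial of γ. From γ = √83 + √178: γ^2 = 83 + 2√(14774) + 178 = 261 + 2√(14774), so γ^2 - 261 = 2√(14774); squaring, (γ^2 - 261)^2 = 4·14774, i.e. γ^4 - 522γ^2 + 68121 - 59096 = 0, i.e. γ^4 - 522γ^2 + 9025 = 0. So γ is a root of x^4 - 522x^2 + 9025. This polynomial is irreducible over Q: it has no rational root (each ±√83 ± √178 is irrational), and any factorization into two quadratics over Q would force √(14774) ∈ Q (pairing opposite roots) or √83, √178 ∈ Q (other pairings), all impossible. Hence [Q(γ):Q] = 4 = [Q(√83, √178):Q], so Q(γ) = Q(√83, √178).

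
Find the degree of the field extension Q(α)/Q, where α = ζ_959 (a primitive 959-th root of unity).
[Q(α):Q] = 816

The minimal polynomial of ζ_959 over Q is the 959-th cyclotomic polynomial Φ_959(x), which is irreducible over Q and has degree φ(959) = 816. Hence [Q(α):Q] = φ(959) = 816.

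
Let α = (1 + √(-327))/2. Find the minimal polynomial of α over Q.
m_α(x) = x^2 - x + 82

From 2α - 1 = √(-327), squaring gives (2α - 1)^2 = -327, i.e. 4α^2 - 4α + 1 = -327, so α^2 - α + (1 + 327)/4 = 0. Since -327 ≡ 1 (mod 4), (1 + 327)/4 = 82 ∈ Z. The polynomial x^2 - x + 82 has discriminant 1 - 4·(82) = -327, which is not a perfect square in Q (d = -327 is squarefree and ≠ 1), so x^2 - x + 82 is irreducible over Q. It is the minimal polynomial of α.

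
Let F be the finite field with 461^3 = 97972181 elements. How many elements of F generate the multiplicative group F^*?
There are φ(97972180) = 37319040 primitive elements

F_q^* is cyclic of order q - 1 = 97972180. A cyclic group of order m has exactly φ(m) generators. Here m = 97972180 = 2^2 · 5 · 23 · 373 · 571, so the number of primitive elements is φ(97972180) = 37319040.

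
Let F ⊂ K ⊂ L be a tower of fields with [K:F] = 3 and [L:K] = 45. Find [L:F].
[L:F] = 135

The tower law says that for any tower of field extensions F ⊂ K ⊂ L with finite degrees, [L:F] = [L:K] · [K:F]. Here this gives [L:F] = 45 · 3 = 135.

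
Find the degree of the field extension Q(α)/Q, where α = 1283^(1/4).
[Q(α):Q] = 4

α is a root of x^4 - 1283. By Eisenstein's criterion at the prime p = 1283 (which divides the constant term 1283 but p^2 = 1646089 does not, since 1283 is squarefree), x^4 - 1283 is irreducible over Q. Hence [Q(α):Q] = 4.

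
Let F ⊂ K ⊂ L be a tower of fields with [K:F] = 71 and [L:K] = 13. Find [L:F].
[L:F] = 923

The tower law says that for any tower of field extensions F ⊂ K ⊂ L with finite degrees, [L:F] = [L:K] · [K:F]. Here this gives [L:F] = 13 · 71 = 923.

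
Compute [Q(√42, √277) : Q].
[Q(√42, √277) : Q] = 4

[Q(√42):Q] = 2 (min poly x^2 - 42, irreducible since 42 is squarefree > 1). For the top step, suppose √277 ∈ Q(√42), say √277 = c + d√42 with c, d ∈ Q. Squaring: 277 = c^2 + 42d^2 + 2cd√42. Since √42 ∉ Q this forces 2cd = 0. If d = 0 then √277 = c ∈ Q, contradicting 277 squarefree > 1. If c = 0 then 277 = 42d^2, so 42·277 = (42d)^2 is a perfect square in Q — but 42·277 = 11634 is not a perfect square (since 42 and 277 are distinct squarefree integers). Contradiction. Hence √277 ∉ Q(√42), so x^2 - 277 stays irreducible over Q(√42) and [Q(√42, √277) : Q(√42)] = 2. By the tower law, [Q(√42, √277) : Q] = 2 · 2 = 4.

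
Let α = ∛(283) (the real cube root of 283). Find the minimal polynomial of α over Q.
m_α(x) = x^3 - 283

α satisfies α^3 = 283, so x^3 - 283 annihilates α. By the rational root test, a rational root p/q (in lowest terms) of x^3 - 283 would satisfy p^3 = 283 q^3, forcing q = 1 and p^3 = 283; but 283 is not a perfect cube, contradiction. A monic cubic over Q with no rational root is irreducible (any nontrivial factorization would include a linear factor). Hence x^3 - 283 is the minimal polynomial of α, and in particular [Q(α):Q] = 3.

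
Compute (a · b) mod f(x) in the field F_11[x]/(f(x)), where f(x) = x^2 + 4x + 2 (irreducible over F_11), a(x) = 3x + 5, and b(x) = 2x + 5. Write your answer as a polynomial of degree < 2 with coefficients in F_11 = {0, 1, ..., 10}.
a · b ≡ x + 2 (mod f(x))

Multiply in F_11[x]: a(x)·b(x) = (3x + 5)·(2x + 5) = 6x^2 + 3x + 3. This has degree ≥ 2, so divide by f(x) over F_11: 6x^2 + 3x + 3 = (6)·(x^2 + 4x + 2) + (x + 2). Hence a·b ≡ x + 2 (mod f). (F_11[x]/(f) is a field with 11^2 = 121 elements since f is irreducible of degree 2.)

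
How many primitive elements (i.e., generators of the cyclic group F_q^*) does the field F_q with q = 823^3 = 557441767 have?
There are φ(557441766) = 154224000 primitive elements

F_q^* is cyclic of order q - 1 = 557441766. A cyclic group of order m has exactly φ(m) generators. Here m = 557441766 = 2 · 3^2 · 7 · 43 · 137 · 751, so the number of primitive elements is φ(557441766) = 154224000.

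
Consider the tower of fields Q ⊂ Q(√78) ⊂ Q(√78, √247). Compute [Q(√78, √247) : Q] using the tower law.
[Q(√78, √247) : Q] = 4

[Q(√78):Q] = 2 (min poly x^2 - 78, irreducible since 78 is squarefree > 1). For the top step, suppose √247 ∈ Q(√78), say √247 = c + d√78 with c, d ∈ Q. Squaring: 247 = c^2 + 78d^2 + 2cd√78. Since √78 ∉ Q this forces 2cd = 0. If d = 0 then √247 = c ∈ Q, contradicting 247 squarefree > 1. If c = 0 then 247 = 78d^2, so 78·247 = (78d)^2 is a perfect square in Q — but 78·247 = 19266 is not a perfect square (since 78 and 247 are distinct squarefree integers). Contradiction. Hence √247 ∉ Q(√78), so x^2 - 247 stays irreducible over Q(√78) and [Q(√78, √247) : Q(√78)] = 2. By the tower law, [Q(√78, √247) : Q] = 2 · 2 = 4.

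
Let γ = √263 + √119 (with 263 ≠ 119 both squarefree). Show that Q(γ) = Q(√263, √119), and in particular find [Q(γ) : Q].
[Q(γ) : Q] = 4 (equivalently, Q(γ) = Q(√263, √119))

Obviously Q(γ) ⊆ Q(√263, √119), and [Q(√263, √119):Q] = 4 (since 263, 119 are distinct squarefree integers > 1 with 31297 not a perfect square). To show equality we compute the minimal polynomial of γ. From γ = √263 + √119: γ^2 = 263 + 2√(31297) + 119 = 382 + 2√(31297), so γ^2 - 382 = 2√(31297); squaring, (γ^2 - 382)^2 = 4·31297, i.e. γ^4 - 764γ^2 + 145924 - 125188 = 0, i.e. γ^4 - 764γ^2 + 20736 = 0. So γ is a root of x^4 - 764x^2 + 20736. This polynomial is irreducible over Q: it has no rational root (each ±√263 ± √119 is irrational), and any factorization into two quadratics over Q would force √(31297) ∈ Q (pairing opposite roots) or √263, √119 ∈ Q (other pairings), all impossible. Hence [Q(γ):Q] = 4 = [Q(√263, √119):Q], so Q(γ) = Q(√263, √119).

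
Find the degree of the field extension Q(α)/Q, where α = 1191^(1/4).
[Q(α):Q] = 4

α is a root of x^4 - 1191. By Eisenstein's criterion at the prime p = 3 (which divides the constant term 1191 but p^2 = 9 does not, since 1191 is squarefree), x^4 - 1191 is irreducible over Q. Hence [Q(α):Q] = 4.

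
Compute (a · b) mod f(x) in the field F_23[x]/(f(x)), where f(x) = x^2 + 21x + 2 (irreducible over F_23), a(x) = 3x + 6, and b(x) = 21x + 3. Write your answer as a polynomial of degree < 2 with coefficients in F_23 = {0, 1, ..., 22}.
a · b ≡ 8x + 7 (mod f(x))

Multiply in F_23[x]: a(x)·b(x) = (3x + 6)·(21x + 3) = 17x^2 + 20x + 18. This has degree ≥ 2, so divide by f(x) over F_23: 17x^2 + 20x + 18 = (17)·(x^2 + 21x + 2) + (8x + 7). Hence a·b ≡ 8x + 7 (mod f). (F_23[x]/(f) is a field with 23^2 = 529 elements since f is irreducible of degree 2.)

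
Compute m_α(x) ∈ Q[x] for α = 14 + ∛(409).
m_α(x) = x^3 - 42x^2 + 588x - 3153

Set β = α - 14 = ∛(409), so β^3 = 409. Then (α - 14)^3 - 409 = 0, i.e. α is a root of g(x) = (x - 14)^3 - 409 = x^3 - 42x^2 + 588x - 3153. Since g(x) = h(x - 14) where h(x) = x^3 - 409, and h is irreducible over Q (because 409 is not a perfect cube, so h has no rational root, and a monic cubic with no rational root is irreducible), g is also irreducible (irreducibility is preserved under the substitution x → x - 14). Hence m_α(x) = x^3 - 42x^2 + 588x - 3153.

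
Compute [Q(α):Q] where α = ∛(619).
[Q(α):Q] = 3

The minimal polynomial of α is x^3 - 619, irreducible over Q since 619 is not a perfect cube (so x^3 - 619 has no rational root). Hence [Q(α):Q] = deg(m_α) = 3.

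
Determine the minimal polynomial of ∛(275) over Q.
m_α(x) = x^3 - 275

α satisfies α^3 = 275, so x^3 - 275 annihilates α. By the rational root test, a rational root p/q (in lowest terms) of x^3 - 275 would satisfy p^3 = 275 q^3, forcing q = 1 and p^3 = 275; but 275 is not a perfect cube, contradiction. A monic cubic over Q with no rational root is irreducible (any nontrivial factorization would include a linear factor). Hence x^3 - 275 is the minimal polynomial of α, and in particular [Q(α):Q] = 3.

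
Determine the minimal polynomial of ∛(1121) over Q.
m_α(x) = x^3 - 1121

α satisfies α^3 = 1121, so x^3 - 1121 annihilates α. By the rational root test, a rational root p/q (in lowest terms) of x^3 - 1121 would satisfy p^3 = 1121 q^3, forcing q = 1 and p^3 = 1121; but 1121 is not a perfect cube, contradiction. A monic cubic over Q with no rational root is irreducible (any nontrivial factorization would include a linear factor). Hence x^3 - 1121 is the minimal polynomial of α, and in particular [Q(α):Q] = 3.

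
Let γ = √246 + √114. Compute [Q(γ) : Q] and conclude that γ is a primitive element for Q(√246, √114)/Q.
[Q(γ) : Q] = 4 (equivalently, Q(γ) = Q(√246, √114))

Obviously Q(γ) ⊆ Q(√246, √114), and [Q(√246, √114):Q] = 4 (since 246, 114 are distinct squarefree integers > 1 with 28044 not a perfect square). To show equality we compute the minimal polynomial of γ. From γ = √246 + √114: γ^2 = 246 + 2√(28044) + 114 = 360 + 2√(28044), so γ^2 - 360 = 2√(28044); squaring, (γ^2 - 360)^2 = 4·28044, i.e. γ^4 - 720γ^2 + 129600 - 112176 = 0, i.e. γ^4 - 720γ^2 + 17424 = 0. So γ is a root of x^4 - 720x^2 + 17424. This polynomial is irreducible over Q: it has no rational root (each ±√246 ± √114 is irrational), and any factorization into two quadratics over Q would force √(28044) ∈ Q (pairing opposite roots) or √246, √114 ∈ Q (other pairings), all impossible. Hence [Q(γ):Q] = 4 = [Q(√246, √114):Q], so Q(γ) = Q(√246, √114).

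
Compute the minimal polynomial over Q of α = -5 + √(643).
m_α(x) = x^2 + 10x - 618

From α + 5 = √(643), squaring gives (α + 5)^2 = 643, i.e. α^2 + 10α + 25 = 643, so α^2 + 10α - 618 = 0. The discriminant of x^2 + 10x - 618 is (10)^2 - 4·(-618) = 100 + 2472 = 2572, and 4·(643) is not a perfect square in Q since 643 is squarefree and ≠ 1. Hence x^2 + 10x - 618 is irreducible over Q and is the minimal polynomial of α.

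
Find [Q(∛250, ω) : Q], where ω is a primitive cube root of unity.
[Q(∛250, ω) : Q] = 6

[Q(∛250):Q] = 3 (min poly x^3 - 250, irreducible since 250 is not a perfect cube). [Q(ω):Q] = 2 (min poly x^2 + x + 1). Since Q(∛250) ⊂ R and ω ∉ R, we have ω ∉ Q(∛250), so x^2 + x + 1 remains irreducible over Q(∛250) and [Q(∛250, ω) : Q(∛250)] = 2. By the tower law, [Q(∛250, ω) : Q] = 3 · 2 = 6. (In fact Q(∛250, ω) is the splitting field of x^3 - 250 over Q.)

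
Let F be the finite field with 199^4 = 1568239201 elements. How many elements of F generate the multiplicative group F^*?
There are φ(1568239200) = 380160000 primitive elements

F_q^* is cyclic of order q - 1 = 1568239200. A cyclic group of order m has exactly φ(m) generators. Here m = 1568239200 = 2^5 · 3^2 · 5^2 · 11 · 19801, so the number of primitive elements is φ(1568239200) = 380160000.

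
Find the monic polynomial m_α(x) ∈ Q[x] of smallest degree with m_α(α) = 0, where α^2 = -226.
m_α(x) = x^2 + 226

α satisfies α^2 + 226 = 0, so x^2 + 226 annihilates α. Since d = -226 is squarefree and ≠ 1, it is not a perfect square in Q, so x^2 + 226 has no rational root and is therefore irreducible over Q (a degree-2 polynomial over a field is irreducible iff it has no root). Hence m_α(x) = x^2 + 226.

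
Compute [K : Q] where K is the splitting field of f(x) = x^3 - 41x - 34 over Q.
[K : Q] = 6

By the rational root test, any rational root of the monic integer polynomial f(x) = x^3 - 41x - 34 must be an integer dividing the constant term -34, i.e. one of ±{1, 2, 17, 34}. Evaluating: f(1) = -74, f(-1) = 6, f(2) = -108, f(-2) = 40, f(17) = 4182, f(-17) = -4250, f(34) = 37876, f(-34) = -37944; none is 0, so f has no rational root and is therefore irreducible over Q (a cubic with no linear factor over a field is irreducible). For an irreducible cubic, the Galois group is A_3 or S_3 according as the discriminant disc(f) = -4a^3 - 27b^2 = -4·(-41)^3 - 27·(-34)^2 = 244472 is or is not a square in Q. Here disc(f) = 244472 is not a perfect square in Q, so the Galois group of f over Q is not contained in A_3 and must be all of S_3. The splitting field has degree |S_3| = 6 over Q, so [K : Q] = 6.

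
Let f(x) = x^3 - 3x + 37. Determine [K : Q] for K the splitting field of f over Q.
[K : Q] = 6

By the rational root test, any rational root of the monic integer polynomial f(x) = x^3 - 3x + 37 must be an integer dividing the constant term 37, i.e. one of ±{1, 37}. Evaluating: f(1) = 35, f(-1) = 39, f(37) = 50579, f(-37) = -50505; none is 0, so f has no rational root and is therefore irreducible over Q (a cubic with no linear factor over a field is irreducible). For an irreducible cubic, the Galois group is A_3 or S_3 according as the discriminant disc(f) = -4a^3 - 27b^2 = -4·(-3)^3 - 27·(37)^2 = -36855 is or is not a square in Q. Here disc(f) = -36855 is not a perfect square in Q, so the Galois group of f over Q is not contained in A_3 and must be all of S_3. The splitting field has degree |S_3| = 6 over Q, so [K : Q] = 6.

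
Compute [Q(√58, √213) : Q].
[Q(√58, √213) : Q] = 4

[Q(√58):Q] = 2 (min poly x^2 - 58, irreducible since 58 is squarefree > 1). For the top step, suppose √213 ∈ Q(√58), say √213 = c + d√58 with c, d ∈ Q. Squaring: 213 = c^2 + 58d^2 + 2cd√58. Since √58 ∉ Q this forces 2cd = 0. If d = 0 then √213 = c ∈ Q, contradicting 213 squarefree > 1. If c = 0 then 213 = 58d^2, so 58·213 = (58d)^2 is a perfect square in Q — but 58·213 = 12354 is not a perfect square (since 58 and 213 are distinct squarefree integers). Contradiction. Hence √213 ∉ Q(√58), so x^2 - 213 stays irreducible over Q(√58) and [Q(√58, √213) : Q(√58)] = 2. By the tower law, [Q(√58, √213) : Q] = 2 · 2 = 4.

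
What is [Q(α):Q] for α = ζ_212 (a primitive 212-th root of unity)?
[Q(α):Q] = 104

The minimal polynomial of ζ_212 over Q is the 212-th cyclotomic polynomial Φ_212(x), which is irreducible over Q and has degree φ(212) = 104. Hence [Q(α):Q] = φ(212) = 104.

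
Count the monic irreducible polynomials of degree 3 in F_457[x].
There are 31814512 monic irreducible polynomials of degree 3 over F_457

Each element of F_{457^3} that lies in no proper subfield is a root of exactly one monic irreducible of degree 3 over F_457, and each such polynomial has 3 distinct roots in F_{457^3}. By Möbius inversion the count is N_457(3) = (1/3) Σ_{d|3} μ(3/d) · 457^d = (1/3)(μ(3)·457^1 + μ(1)·457^3) = 95443536/3 = 31814512.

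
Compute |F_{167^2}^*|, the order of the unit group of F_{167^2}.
|F_{167^2}^*| = 27888

F_{167^2} has 167^2 = 27889 elements; its multiplicative group consists of all nonzero elements, so |F_{167^2}^*| = 27889 - 1 = 27888. (It is cyclic since any finite subgroup of the multiplicative group of a field is cyclic.)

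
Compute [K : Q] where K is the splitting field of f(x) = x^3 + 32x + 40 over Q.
[K : Q] = 6

By the rational root test, any rational root of the monic integer polynomial f(x) = x^3 + 32x + 40 must be an integer dividing the constant term 40, i.e. one of ±{1, 2, 4, 5, 8, 10, 20, 40}. Evaluating: f(1) = 73, f(-1) = 7, f(2) = 112, f(-2) = -32, f(4) = 232, f(-4) = -152, f(5) = 325, f(-5) = -245, f(8) = 808, f(-8) = -728, f(10) = 1360, f(-10) = -1280, f(20) = 8680, f(-20) = -8600, f(40) = 65320, f(-40) = -65240; none is 0, so f has no rational root and is therefore irreducible over Q (a cubic with no linear factor over a field is irreducible). For an irreducible cubic, the Galois group is A_3 or S_3 according as the discriminant disc(f) = -4a^3 - 27b^2 = -4·(32)^3 - 27·(40)^2 = -174272 is or is not a square in Q. Here disc(f) = -174272 is not a perfect square in Q, so the Galois group of f over Q is not contained in A_3 and must be all of S_3. The splitting field has degree |S_3| = 6 over Q, so [K : Q] = 6.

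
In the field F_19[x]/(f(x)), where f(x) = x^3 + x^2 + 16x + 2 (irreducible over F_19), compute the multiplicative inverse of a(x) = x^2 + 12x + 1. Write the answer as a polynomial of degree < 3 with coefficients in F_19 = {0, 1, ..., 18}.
a(x)^(-1) ≡ 18x^2 + 4x + 6 (mod f(x))

Since f is irreducible over F_19, F_19[x]/(f) is a field and a(x) ≠ 0 has an inverse. Apply the extended Euclidean algorithm to f(x) and a(x) in F_19[x]: f(x) = (x + 8)·a(x) + (14x + 13);  a(x) = (15x + 10)·(14x + 13) + (4). The last nonzero remainder is the constant 4 = gcd(f, a) in F_19. Back-substituting through the division chain expresses 4 = s(x)·a(x) + t(x)·f(x) with s(x) ≡ 15x^2 + 16x + 5 (mod f), so (15x^2 + 16x + 5)·a(x) ≡ 4 (mod f). Multiplying by 4^(-1) ≡ 5 in F_19 gives a(x)^(-1) ≡ 5·(15x^2 + 16x + 5) ≡ 18x^2 + 4x + 6 (mod f). Check: (x^2 + 12x + 1)·(18x^2 + 4x + 6) = 18x^4 + 11x^3 + 15x^2 + 6 ≡ 1 (mod x^3 + x^2 + 16x + 2).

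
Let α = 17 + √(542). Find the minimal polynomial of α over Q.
m_α(x) = x^2 - 34x - 253

From α - 17 = √(542), squaring gives (α - 17)^2 = 542, i.e. α^2 - 34α + 289 = 542, so α^2 - 34α - 253 = 0. The discriminant of x^2 - 34x - 253 is (-34)^2 - 4·(-253) = 1156 + 1012 = 2168, and 4·(542) is not a perfect square in Q since 542 is squarefree and ≠ 1. Hence x^2 - 34x - 253 is irreducible over Q and is the minimal polynomial of α.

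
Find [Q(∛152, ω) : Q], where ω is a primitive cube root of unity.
[Q(∛152, ω) : Q] = 6

[Q(∛152):Q] = 3 (min poly x^3 - 152, irreducible since 152 is not a perfect cube). [Q(ω):Q] = 2 (min poly x^2 + x + 1). Since Q(∛152) ⊂ R and ω ∉ R, we have ω ∉ Q(∛152), so x^2 + x + 1 remains irreducible over Q(∛152) and [Q(∛152, ω) : Q(∛152)] = 2. By the tower law, [Q(∛152, ω) : Q] = 3 · 2 = 6. (In fact Q(∛152, ω) is the splitting field of x^3 - 152 over Q.)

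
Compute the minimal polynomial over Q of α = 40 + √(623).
m_α(x) = x^2 - 80x + 977

From α - 40 = √(623), squaring gives (α - 40)^2 = 623, i.e. α^2 - 80α + 1600 = 623, so α^2 - 80α + 977 = 0. The discriminant of x^2 - 80x + 977 is (-80)^2 - 4·(977) = 6400 - 3908 = 2492, and 4·(623) is not a perfect square in Q since 623 is squarefree and ≠ 1. Hence x^2 - 80x + 977 is irreducible over Q and is the minimal polynomial of α.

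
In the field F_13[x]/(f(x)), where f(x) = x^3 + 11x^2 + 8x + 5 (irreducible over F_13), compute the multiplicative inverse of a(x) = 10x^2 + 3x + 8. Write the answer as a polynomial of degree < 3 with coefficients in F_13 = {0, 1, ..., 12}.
a(x)^(-1) ≡ 7x^2 (mod f(x))

Since f is irreducible over F_13, F_13[x]/(f) is a field and a(x) ≠ 0 has an inverse. Apply the extended Euclidean algorithm to f(x) and a(x) in F_13[x]: f(x) = (4x + 9)·a(x) + (x + 11);  a(x) = (10x + 10)·(x + 11) + (2). The last nonzero remainder is the constant 2 = gcd(f, a) in F_13. Back-substituting through the division chain expresses 2 = s(x)·a(x) + t(x)·f(x) with s(x) ≡ x^2 (mod f), so (x^2)·a(x) ≡ 2 (mod f). Multiplying by 2^(-1) ≡ 7 in F_13 gives a(x)^(-1) ≡ 7·(x^2) ≡ 7x^2 (mod f). Check: (10x^2 + 3x + 8)·(7x^2) = 5x^4 + 8x^3 + 4x^2 ≡ 1 (mod x^3 + 11x^2 + 8x + 5).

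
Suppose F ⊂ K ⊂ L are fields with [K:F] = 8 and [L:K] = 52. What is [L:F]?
[L:F] = 416

The tower law says that for any tower of field extensions F ⊂ K ⊂ L with finite degrees, [L:F] = [L:K] · [K:F]. Here this gives [L:F] = 52 · 8 = 416.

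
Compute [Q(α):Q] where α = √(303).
[Q(α):Q] = 2

[Q(α):Q] equals the degree of the minimal polynomial of α. Here α^2 = 303 and x^2 - 303 is irreducible (d = 303 is squarefree, ≠ 1, hence not a square), so deg(m_α) = 2. Thus [Q(α):Q] = 2.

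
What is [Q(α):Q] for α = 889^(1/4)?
[Q(α):Q] = 4

α is a root of x^4 - 889. By Eisenstein's criterion at the prime p = 7 (which divides the constant term 889 but p^2 = 49 does not, since 889 is squarefree), x^4 - 889 is irreducible over Q. Hence [Q(α):Q] = 4.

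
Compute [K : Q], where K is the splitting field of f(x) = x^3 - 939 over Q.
[K : Q] = 6

The roots of x^3 - 939 are ∛939, ω∛939, ω^2∛939 where ω = e^(2πi/3) is a primitive cube root of unity, so K = Q(∛939, ω). Now [Q(∛939):Q] = 3 (since 939 is not a perfect cube, x^3 - 939 is irreducible) and [Q(ω):Q] = 2. Both 2 and 3 divide [K:Q], and [K:Q] ≤ 3·2 = 6, so [K:Q] = 6. (Equivalently: Q(∛939) ⊂ R but ω ∉ R, so [K : Q(∛939)] = 2.)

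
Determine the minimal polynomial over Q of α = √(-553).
m_α(x) = x^2 + 553

α satisfies α^2 + 553 = 0, so x^2 + 553 annihilates α. Since d = -553 is squarefree and ≠ 1, it is not a perfect square in Q, so x^2 + 553 has no rational root and is therefore irreducible over Q (a degree-2 polynomial over a field is irreducible iff it has no root). Hence m_α(x) = x^2 + 553.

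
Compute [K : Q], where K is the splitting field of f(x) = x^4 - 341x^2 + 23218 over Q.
[K : Q] = 4

Solving the quadratic in x^2: x^2 = (341 ± √(341^2 - 4·23218))/2 = (341 ± √23409)/2 = (341 ± 153)/2, giving x^2 = 247 or x^2 = 94. So f(x) = (x^2 - 247)(x^2 - 94) and the roots of f are ±√247, ±√94. Hence the splitting field is K = Q(√247, √94). Since 247 and 94 are distinct squarefree integers > 1, their product 23218 is not a perfect square, so √94 ∉ Q(√247). By the tower law [K:Q] = [Q(√247,√94):Q(√247)] · [Q(√247):Q] = 2 · 2 = 4.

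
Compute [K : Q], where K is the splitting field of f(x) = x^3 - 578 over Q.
[K : Q] = 6

The roots of x^3 - 578 are ∛578, ω∛578, ω^2∛578 where ω = e^(2πi/3) is a primitive cube root of unity, so K = Q(∛578, ω). Now [Q(∛578):Q] = 3 (since 578 is not a perfect cube, x^3 - 578 is irreducible) and [Q(ω):Q] = 2. Both 2 and 3 divide [K:Q], and [K:Q] ≤ 3·2 = 6, so [K:Q] = 6. (Equivalently: Q(∛578) ⊂ R but ω ∉ R, so [K : Q(∛578)] = 2.)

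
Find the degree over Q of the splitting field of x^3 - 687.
[K : Q] = 6

The roots of x^3 - 687 are ∛687, ω∛687, ω^2∛687 where ω = e^(2πi/3) is a primitive cube root of unity, so K = Q(∛687, ω). Now [Q(∛687):Q] = 3 (since 687 is not a perfect cube, x^3 - 687 is irreducible) and [Q(ω):Q] = 2. Both 2 and 3 divide [K:Q], and [K:Q] ≤ 3·2 = 6, so [K:Q] = 6. (Equivalently: Q(∛687) ⊂ R but ω ∉ R, so [K : Q(∛687)] = 2.)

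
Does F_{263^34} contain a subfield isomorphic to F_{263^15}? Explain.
No: F_{263^15} is not a subfield of F_{263^34}

F_{p^m} embeds in F_{p^n} iff m | n. Here 15 ∤ 34 (since 34 = 2·15 + 4 with remainder 4 ≠ 0), so F_{263^15} is not a subfield of F_{263^34}. Equivalently: if it were, the tower law would give 15 = [F_{263^15}:F_263] dividing [F_{263^34}:F_263] = 34, contradiction.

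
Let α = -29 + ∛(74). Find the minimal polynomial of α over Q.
m_α(x) = x^3 + 87x^2 + 2523x + 24315

Set β = α + 29 = ∛(74), so β^3 = 74. Then (α + 29)^3 - 74 = 0, i.e. α is a root of g(x) = (x + 29)^3 - 74 = x^3 + 87x^2 + 2523x + 24315. Since g(x) = h(x + 29) where h(x) = x^3 - 74, and h is irreducible over Q (because 74 is not a perfect cube, so h has no rational root, and a monic cubic with no rational root is irreducible), g is also irreducible (irreducibility is preserved under the substitution x → x + 29). Hence m_α(x) = x^3 + 87x^2 + 2523x + 24315.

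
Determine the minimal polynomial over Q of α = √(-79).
m_α(x) = x^2 + 79

α satisfies α^2 + 79 = 0, so x^2 + 79 annihilates α. Since d = -79 is squarefree and ≠ 1, it is not a perfect square in Q, so x^2 + 79 has no rational root and is therefore irreducible over Q (a degree-2 polynomial over a field is irreducible iff it has no root). Hence m_α(x) = x^2 + 79.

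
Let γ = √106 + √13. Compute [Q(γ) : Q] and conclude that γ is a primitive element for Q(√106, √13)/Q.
[Q(γ) : Q] = 4 (equivalently, Q(γ) = Q(√106, √13))

Obviously Q(γ) ⊆ Q(√106, √13), and [Q(√106, √13):Q] = 4 (since 106, 13 are distinct squarefree integers > 1 with 1378 not a perfect square). To show equality we compute the minimal polynomial of γ. From γ = √106 + √13: γ^2 = 106 + 2√(1378) + 13 = 119 + 2√(1378), so γ^2 - 119 = 2√(1378); squaring, (γ^2 - 119)^2 = 4·1378, i.e. γ^4 - 238γ^2 + 14161 - 5512 = 0, i.e. γ^4 - 238γ^2 + 8649 = 0. So γ is a root of x^4 - 238x^2 + 8649. This polynomial is irreducible over Q: it has no rational root (each ±√106 ± √13 is irrational), and any factorization into two quadratics over Q would force √(1378) ∈ Q (pairing opposite roots) or √106, √13 ∈ Q (other pairings), all impossible. Hence [Q(γ):Q] = 4 = [Q(√106, √13):Q], so Q(γ) = Q(√106, √13).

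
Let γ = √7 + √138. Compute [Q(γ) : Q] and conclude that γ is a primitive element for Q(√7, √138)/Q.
[Q(γ) : Q] = 4 (equivalently, Q(γ) = Q(√7, √138))

Obviously Q(γ) ⊆ Q(√7, √138), and [Q(√7, √138):Q] = 4 (since 7, 138 are distinct squarefree integers > 1 with 966 not a perfect square). To show equality we compute the minimal polynomial of γ. From γ = √7 + √138: γ^2 = 7 + 2√(966) + 138 = 145 + 2√(966), so γ^2 - 145 = 2√(966); squaring, (γ^2 - 145)^2 = 4·966, i.e. γ^4 - 290γ^2 + 21025 - 3864 = 0, i.e. γ^4 - 290γ^2 + 17161 = 0. So γ is a root of x^4 - 290x^2 + 17161. This polynomial is irreducible over Q: it has no rational root (each ±√7 ± √138 is irrational), and any factorization into two quadratics over Q would force √(966) ∈ Q (pairing opposite roots) or √7, √138 ∈ Q (other pairings), all impossible. Hence [Q(γ):Q] = 4 = [Q(√7, √138):Q], so Q(γ) = Q(√7, √138).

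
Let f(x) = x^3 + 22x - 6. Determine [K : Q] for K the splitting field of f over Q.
[K : Q] = 6

By the rational root test, any rational root of the monic integer polynomial f(x) = x^3 + 22x - 6 must be an integer dividing the constant term -6, i.e. one of ±{1, 2, 3, 6}. Evaluating: f(1) = 17, f(-1) = -29, f(2) = 46, f(-2) = -58, f(3) = 87, f(-3) = -99, f(6) = 342, f(-6) = -354; none is 0, so f has no rational root and is therefore irreducible over Q (a cubic with no linear factor over a field is irreducible). For an irreducible cubic, the Galois group is A_3 or S_3 according as the discriminant disc(f) = -4a^3 - 27b^2 = -4·(22)^3 - 27·(-6)^2 = -43564 is or is not a square in Q. Here disc(f) = -43564 is not a perfect square in Q, so the Galois group of f over Q is not contained in A_3 and must be all of S_3. The splitting field has degree |S_3| = 6 over Q, so [K : Q] = 6.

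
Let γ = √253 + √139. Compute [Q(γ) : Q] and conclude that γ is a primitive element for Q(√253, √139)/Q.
[Q(γ) : Q] = 4 (equivalently, Q(γ) = Q(√253, √139))

Obviously Q(γ) ⊆ Q(√253, √139), and [Q(√253, √139):Q] = 4 (since 253, 139 are distinct squarefree integers > 1 with 35167 not a perfect square). To show equality we compute the minimal polynomial of γ. From γ = √253 + √139: γ^2 = 253 + 2√(35167) + 139 = 392 + 2√(35167), so γ^2 - 392 = 2√(35167); squaring, (γ^2 - 392)^2 = 4·35167, i.e. γ^4 - 784γ^2 + 153664 - 140668 = 0, i.e. γ^4 - 784γ^2 + 12996 = 0. So γ is a root of x^4 - 784x^2 + 12996. This polynomial is irreducible over Q: it has no rational root (each ±√253 ± √139 is irrational), and any factorization into two quadratics over Q would force √(35167) ∈ Q (pairing opposite roots) or √253, √139 ∈ Q (other pairings), all impossible. Hence [Q(γ):Q] = 4 = [Q(√253, √139):Q], so Q(γ) = Q(√253, √139).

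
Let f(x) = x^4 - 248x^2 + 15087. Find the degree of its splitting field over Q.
[K : Q] = 4

Solving the quadratic in x^2: x^2 = (248 ± √(248^2 - 4·15087))/2 = (248 ± √1156)/2 = (248 ± 34)/2, giving x^2 = 141 or x^2 = 107. So f(x) = (x^2 - 141)(x^2 - 107) and the roots of f are ±√141, ±√107. Hence the splitting field is K = Q(√141, √107). Since 141 and 107 are distinct squarefree integers > 1, their product 15087 is not a perfect square, so √107 ∉ Q(√141). By the tower law [K:Q] = [Q(√141,√107):Q(√141)] · [Q(√141):Q] = 2 · 2 = 4.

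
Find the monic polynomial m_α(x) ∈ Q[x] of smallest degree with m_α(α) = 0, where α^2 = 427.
m_α(x) = x^2 - 427

α satisfies α^2 - 427 = 0, so x^2 - 427 annihilates α. Since d = 427 is squarefree and ≠ 1, it is not a perfect square in Q, so x^2 - 427 has no rational root and is therefore irreducible over Q (a degree-2 polynomial over a field is irreducible iff it has no root). Hence m_α(x) = x^2 - 427.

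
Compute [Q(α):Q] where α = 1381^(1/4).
[Q(α):Q] = 4

α is a root of x^4 - 1381. By Eisenstein's criterion at the prime p = 1381 (which divides the constant term 1381 but p^2 = 1907161 does not, since 1381 is squarefree), x^4 - 1381 is irreducible over Q. Hence [Q(α):Q] = 4.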